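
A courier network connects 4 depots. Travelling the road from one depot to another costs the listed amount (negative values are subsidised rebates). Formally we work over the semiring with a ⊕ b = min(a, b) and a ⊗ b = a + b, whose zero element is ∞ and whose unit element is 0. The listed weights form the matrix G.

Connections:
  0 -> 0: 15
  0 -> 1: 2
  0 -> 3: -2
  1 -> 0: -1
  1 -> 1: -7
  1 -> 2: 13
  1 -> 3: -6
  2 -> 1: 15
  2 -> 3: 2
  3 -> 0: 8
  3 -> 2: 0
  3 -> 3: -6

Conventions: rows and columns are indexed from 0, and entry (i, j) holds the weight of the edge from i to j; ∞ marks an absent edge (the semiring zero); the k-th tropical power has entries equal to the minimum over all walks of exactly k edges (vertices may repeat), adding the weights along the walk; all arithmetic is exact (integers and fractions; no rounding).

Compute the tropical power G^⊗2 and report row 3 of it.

G^⊗2:
  [1, -5, -2, -8]
  [-8, -14, -6, -13]
  [10, 8, 2, -4]
  [2, 10, -6, -12]
Answer: row 3 of G^⊗2 = [2, 10, -6, -12]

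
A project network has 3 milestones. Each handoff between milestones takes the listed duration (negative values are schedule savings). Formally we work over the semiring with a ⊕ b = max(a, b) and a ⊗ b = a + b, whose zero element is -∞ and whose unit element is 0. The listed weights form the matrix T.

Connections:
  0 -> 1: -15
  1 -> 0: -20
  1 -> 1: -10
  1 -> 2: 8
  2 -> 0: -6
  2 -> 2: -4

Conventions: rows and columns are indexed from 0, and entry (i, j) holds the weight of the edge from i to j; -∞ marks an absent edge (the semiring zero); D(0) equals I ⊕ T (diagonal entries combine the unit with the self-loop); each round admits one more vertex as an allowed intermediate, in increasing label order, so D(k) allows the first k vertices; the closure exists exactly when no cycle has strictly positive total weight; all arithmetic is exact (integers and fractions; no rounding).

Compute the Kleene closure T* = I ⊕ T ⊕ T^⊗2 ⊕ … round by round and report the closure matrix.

D(0):
  [0, -15, -∞]
  [-20, 0, 8]
  [-6, -∞, 0]
D(1):
  [0, -15, -∞]
  [-20, 0, 8]
  [-6, -21, 0]
D(2):
  [0, -15, -7]
  [-20, 0, 8]
  [-6, -21, 0]
D(3):
  [0, -15, -7]
  [2, 0, 8]
  [-6, -21, 0]
Answer: T* = [[0, -15, -7], [2, 0, 8], [-6, -21, 0]]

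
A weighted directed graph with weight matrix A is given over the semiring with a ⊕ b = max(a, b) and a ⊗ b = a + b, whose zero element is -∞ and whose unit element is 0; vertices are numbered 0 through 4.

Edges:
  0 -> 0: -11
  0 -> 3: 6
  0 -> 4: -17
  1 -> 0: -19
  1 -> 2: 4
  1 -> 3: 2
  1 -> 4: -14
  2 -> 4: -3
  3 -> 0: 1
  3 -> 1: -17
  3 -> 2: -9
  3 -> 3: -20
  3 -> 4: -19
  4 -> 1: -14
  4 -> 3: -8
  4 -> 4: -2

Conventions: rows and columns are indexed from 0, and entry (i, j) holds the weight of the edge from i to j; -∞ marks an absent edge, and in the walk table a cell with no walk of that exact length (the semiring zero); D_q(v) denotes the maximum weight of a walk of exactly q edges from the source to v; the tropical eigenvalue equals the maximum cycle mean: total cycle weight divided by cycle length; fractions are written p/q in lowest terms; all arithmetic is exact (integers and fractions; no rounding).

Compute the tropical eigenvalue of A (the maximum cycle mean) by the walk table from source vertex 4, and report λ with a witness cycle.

q=0: [-∞, -∞, -∞, -∞, 0]
q=1: [-∞, -14, -∞, -8, -2]
q=2: [-7, -16, -10, -10, -4]
q=3: [-9, -18, -12, -1, -6]
q=4: [0, -18, -10, -3, -8]
q=5: [-2, -20, -12, 6, -10]
Optimal cycle mean attained by: cycle 0->3->0, total 6 + 1, length 2.
Answer: λ = 7/2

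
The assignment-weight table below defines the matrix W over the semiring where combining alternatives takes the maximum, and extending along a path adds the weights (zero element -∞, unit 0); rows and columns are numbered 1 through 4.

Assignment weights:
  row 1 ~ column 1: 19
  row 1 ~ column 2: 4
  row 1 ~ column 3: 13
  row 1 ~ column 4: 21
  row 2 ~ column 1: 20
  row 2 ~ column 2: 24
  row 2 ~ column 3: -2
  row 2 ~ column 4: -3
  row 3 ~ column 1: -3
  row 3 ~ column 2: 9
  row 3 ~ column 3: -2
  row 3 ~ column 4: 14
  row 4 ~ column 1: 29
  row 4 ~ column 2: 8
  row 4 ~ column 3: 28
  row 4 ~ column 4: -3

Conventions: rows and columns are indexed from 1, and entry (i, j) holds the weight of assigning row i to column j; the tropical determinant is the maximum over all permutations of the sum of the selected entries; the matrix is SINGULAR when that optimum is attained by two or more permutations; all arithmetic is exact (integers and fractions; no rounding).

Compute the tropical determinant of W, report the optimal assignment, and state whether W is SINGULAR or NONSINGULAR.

σ = (1, 2, 3, 4): 19 + 24 + (-2) + (-3) = 38
σ = (1, 2, 4, 3): 19 + 24 + 14 + 28 = 85
σ = (1, 3, 2, 4): 19 + (-2) + 9 + (-3) = 23
σ = (1, 3, 4, 2): 19 + (-2) + 14 + 8 = 39
σ = (1, 4, 2, 3): 19 + (-3) + 9 + 28 = 53
σ = (1, 4, 3, 2): 19 + (-3) + (-2) + 8 = 22
σ = (2, 1, 3, 4): 4 + 20 + (-2) + (-3) = 19
σ = (2, 1, 4, 3): 4 + 20 + 14 + 28 = 66
σ = (2, 3, 1, 4): 4 + (-2) + (-3) + (-3) = -4
σ = (2, 3, 4, 1): 4 + (-2) + 14 + 29 = 45
σ = (2, 4, 1, 3): 4 + (-3) + (-3) + 28 = 26
σ = (2, 4, 3, 1): 4 + (-3) + (-2) + 29 = 28
σ = (3, 1, 2, 4): 13 + 20 + 9 + (-3) = 39
σ = (3, 1, 4, 2): 13 + 20 + 14 + 8 = 55
σ = (3, 2, 1, 4): 13 + 24 + (-3) + (-3) = 31
σ = (3, 2, 4, 1): 13 + 24 + 14 + 29 = 80
σ = (3, 4, 1, 2): 13 + (-3) + (-3) + 8 = 15
σ = (3, 4, 2, 1): 13 + (-3) + 9 + 29 = 48
σ = (4, 1, 2, 3): 21 + 20 + 9 + 28 = 78
σ = (4, 1, 3, 2): 21 + 20 + (-2) + 8 = 47
σ = (4, 2, 1, 3): 21 + 24 + (-3) + 28 = 70
σ = (4, 2, 3, 1): 21 + 24 + (-2) + 29 = 72
σ = (4, 3, 1, 2): 21 + (-2) + (-3) + 8 = 24
σ = (4, 3, 2, 1): 21 + (-2) + 9 + 29 = 57
Optimal value attained by: σ = (1, 2, 4, 3).
Answer: det⊕(W) = 85; verdict: NONSINGULAR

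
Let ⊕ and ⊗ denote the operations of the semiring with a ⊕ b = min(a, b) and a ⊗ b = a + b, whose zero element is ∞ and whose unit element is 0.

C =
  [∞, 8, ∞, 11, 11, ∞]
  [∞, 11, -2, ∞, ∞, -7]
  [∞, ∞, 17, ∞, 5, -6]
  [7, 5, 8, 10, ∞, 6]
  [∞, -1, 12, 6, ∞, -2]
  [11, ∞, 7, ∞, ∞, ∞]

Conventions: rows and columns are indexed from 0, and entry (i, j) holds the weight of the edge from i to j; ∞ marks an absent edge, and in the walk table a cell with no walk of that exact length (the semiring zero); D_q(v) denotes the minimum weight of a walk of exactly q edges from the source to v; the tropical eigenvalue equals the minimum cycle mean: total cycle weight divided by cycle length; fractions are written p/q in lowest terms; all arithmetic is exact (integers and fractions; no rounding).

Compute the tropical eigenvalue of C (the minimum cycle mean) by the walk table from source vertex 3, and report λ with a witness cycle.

q=0: [∞, ∞, ∞, 0, ∞, ∞]
q=1: [7, 5, 8, 10, ∞, 6]
q=2: [17, 15, 3, 18, 13, -2]
q=3: [9, 12, 5, 19, 8, -3]
q=4: [8, 7, 4, 14, 10, -1]
q=5: [10, 9, 5, 16, 9, -2]
q=6: [9, 8, 5, 15, 10, -1]
Optimal cycle mean attained by: cycle 2->5->2, total (-6) + 7, length 2.
Answer: λ = 1/2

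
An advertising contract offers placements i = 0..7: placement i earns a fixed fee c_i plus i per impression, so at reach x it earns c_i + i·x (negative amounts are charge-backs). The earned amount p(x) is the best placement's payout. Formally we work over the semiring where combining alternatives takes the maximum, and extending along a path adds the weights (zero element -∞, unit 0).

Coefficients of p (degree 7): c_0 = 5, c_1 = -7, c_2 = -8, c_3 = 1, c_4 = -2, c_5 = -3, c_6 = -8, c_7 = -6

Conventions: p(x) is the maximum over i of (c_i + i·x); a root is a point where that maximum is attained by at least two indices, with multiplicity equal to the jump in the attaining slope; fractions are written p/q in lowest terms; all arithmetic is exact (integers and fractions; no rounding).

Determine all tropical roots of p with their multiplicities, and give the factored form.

hull edge (i=0, c=5) to (i=3, c=1): slope -4/3, span 3
hull edge (i=3, c=1) to (i=7, c=-6): slope -7/4, span 4
Factored form: p(x) = -6 ⊗ (x ⊕ 4/3) ⊗ (x ⊕ 4/3) ⊗ (x ⊕ 4/3) ⊗ (x ⊕ 7/4) ⊗ (x ⊕ 7/4) ⊗ (x ⊕ 7/4) ⊗ (x ⊕ 7/4)
Answer: roots = 4/3 (mult 3), 7/4 (mult 4)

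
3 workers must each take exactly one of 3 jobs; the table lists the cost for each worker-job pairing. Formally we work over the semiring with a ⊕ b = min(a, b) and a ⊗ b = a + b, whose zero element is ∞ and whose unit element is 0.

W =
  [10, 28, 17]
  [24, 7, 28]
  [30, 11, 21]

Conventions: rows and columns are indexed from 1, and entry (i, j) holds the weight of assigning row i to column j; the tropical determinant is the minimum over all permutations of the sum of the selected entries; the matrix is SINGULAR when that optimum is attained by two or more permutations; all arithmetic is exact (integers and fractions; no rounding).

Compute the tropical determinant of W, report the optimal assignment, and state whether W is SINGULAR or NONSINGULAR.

σ = (1, 2, 3): 10 + 7 + 21 = 38
σ = (1, 3, 2): 10 + 28 + 11 = 49
σ = (2, 1, 3): 28 + 24 + 21 = 73
σ = (2, 3, 1): 28 + 28 + 30 = 86
σ = (3, 1, 2): 17 + 24 + 11 = 52
σ = (3, 2, 1): 17 + 7 + 30 = 54
Optimal value attained by: σ = (1, 2, 3).
Answer: det⊕(W) = 38; verdict: NONSINGULAR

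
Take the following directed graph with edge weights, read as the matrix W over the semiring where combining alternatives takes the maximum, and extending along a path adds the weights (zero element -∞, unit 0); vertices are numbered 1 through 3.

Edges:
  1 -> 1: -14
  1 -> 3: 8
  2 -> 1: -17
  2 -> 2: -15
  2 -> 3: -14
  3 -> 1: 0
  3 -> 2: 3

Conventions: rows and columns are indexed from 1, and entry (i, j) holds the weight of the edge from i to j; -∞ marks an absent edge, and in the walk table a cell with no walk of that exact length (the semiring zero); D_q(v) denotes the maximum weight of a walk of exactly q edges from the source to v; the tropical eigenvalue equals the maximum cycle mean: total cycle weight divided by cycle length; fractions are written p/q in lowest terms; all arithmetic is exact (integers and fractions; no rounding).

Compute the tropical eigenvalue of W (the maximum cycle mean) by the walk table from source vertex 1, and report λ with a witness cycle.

q=0: [0, -∞, -∞]
q=1: [-14, -∞, 8]
q=2: [8, 11, -6]
q=3: [-6, -3, 16]
Optimal cycle mean attained by: cycle 1->3->1, total 8 + 0, length 2.
Answer: λ = 4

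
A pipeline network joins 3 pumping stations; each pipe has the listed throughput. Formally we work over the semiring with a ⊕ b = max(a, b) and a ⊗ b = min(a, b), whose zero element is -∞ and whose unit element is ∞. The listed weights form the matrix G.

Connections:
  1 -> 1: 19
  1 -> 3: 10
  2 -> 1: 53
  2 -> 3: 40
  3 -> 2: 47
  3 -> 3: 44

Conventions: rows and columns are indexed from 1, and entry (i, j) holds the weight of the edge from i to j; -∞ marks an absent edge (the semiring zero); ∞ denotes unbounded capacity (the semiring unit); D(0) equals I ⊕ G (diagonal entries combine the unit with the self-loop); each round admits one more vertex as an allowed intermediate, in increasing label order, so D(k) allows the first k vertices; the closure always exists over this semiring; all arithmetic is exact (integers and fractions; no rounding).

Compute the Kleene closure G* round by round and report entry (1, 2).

D(0):
  [∞, -∞, 10]
  [53, ∞, 40]
  [-∞, 47, ∞]
D(1):
  [∞, -∞, 10]
  [53, ∞, 40]
  [-∞, 47, ∞]
D(2):
  [∞, -∞, 10]
  [53, ∞, 40]
  [47, 47, ∞]
D(3):
  [∞, 10, 10]
  [53, ∞, 40]
  [47, 47, ∞]
Answer: G*[1][2] = 10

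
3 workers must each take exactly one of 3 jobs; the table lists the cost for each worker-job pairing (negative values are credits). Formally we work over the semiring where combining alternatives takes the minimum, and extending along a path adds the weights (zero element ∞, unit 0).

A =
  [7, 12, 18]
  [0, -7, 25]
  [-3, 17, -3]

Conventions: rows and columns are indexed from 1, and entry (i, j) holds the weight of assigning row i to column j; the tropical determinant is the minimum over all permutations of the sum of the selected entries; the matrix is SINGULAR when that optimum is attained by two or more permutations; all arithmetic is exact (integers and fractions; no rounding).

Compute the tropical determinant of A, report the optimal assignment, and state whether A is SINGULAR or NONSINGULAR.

σ = (1, 2, 3): 7 + (-7) + (-3) = -3
σ = (1, 3, 2): 7 + 25 + 17 = 49
σ = (2, 1, 3): 12 + 0 + (-3) = 9
σ = (2, 3, 1): 12 + 25 + (-3) = 34
σ = (3, 1, 2): 18 + 0 + 17 = 35
σ = (3, 2, 1): 18 + (-7) + (-3) = 8
Optimal value attained by: σ = (1, 2, 3).
Answer: det⊕(A) = -3; verdict: NONSINGULAR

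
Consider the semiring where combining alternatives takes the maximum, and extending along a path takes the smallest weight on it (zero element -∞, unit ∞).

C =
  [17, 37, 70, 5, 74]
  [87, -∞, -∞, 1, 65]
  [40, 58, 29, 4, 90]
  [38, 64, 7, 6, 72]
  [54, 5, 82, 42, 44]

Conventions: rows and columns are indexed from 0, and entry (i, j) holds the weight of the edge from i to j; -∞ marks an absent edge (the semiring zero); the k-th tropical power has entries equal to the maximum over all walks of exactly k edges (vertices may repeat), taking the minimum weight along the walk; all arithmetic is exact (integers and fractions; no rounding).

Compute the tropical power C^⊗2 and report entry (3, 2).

C^⊗2:
  [54, 58, 74, 42, 70]
  [54, 37, 70, 42, 74]
  [58, 37, 82, 42, 58]
  [64, 37, 72, 42, 64]
  [44, 58, 54, 42, 82]
Key observation: the optimum is the walk 3->4->2, with weight 72 min 82 = 72.
Optimal value attained by: walk 3->4->2.
Answer: (C^⊗2)[3][2] = 72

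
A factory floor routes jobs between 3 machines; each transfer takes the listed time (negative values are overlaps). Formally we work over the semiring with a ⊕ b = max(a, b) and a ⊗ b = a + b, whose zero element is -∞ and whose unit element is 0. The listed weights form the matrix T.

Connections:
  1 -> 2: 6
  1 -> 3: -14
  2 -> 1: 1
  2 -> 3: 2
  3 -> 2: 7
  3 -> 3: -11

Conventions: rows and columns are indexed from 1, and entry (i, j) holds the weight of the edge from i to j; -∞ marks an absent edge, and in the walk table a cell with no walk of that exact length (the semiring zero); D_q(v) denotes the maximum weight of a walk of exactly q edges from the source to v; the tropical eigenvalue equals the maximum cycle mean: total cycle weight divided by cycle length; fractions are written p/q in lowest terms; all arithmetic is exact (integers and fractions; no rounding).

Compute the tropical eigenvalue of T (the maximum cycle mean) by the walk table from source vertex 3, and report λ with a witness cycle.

q=0: [-∞, -∞, 0]
q=1: [-∞, 7, -11]
q=2: [8, -4, 9]
q=3: [-3, 16, -2]
Optimal cycle mean attained by: cycle 2->3->2, total 2 + 7, length 2.
Answer: λ = 9/2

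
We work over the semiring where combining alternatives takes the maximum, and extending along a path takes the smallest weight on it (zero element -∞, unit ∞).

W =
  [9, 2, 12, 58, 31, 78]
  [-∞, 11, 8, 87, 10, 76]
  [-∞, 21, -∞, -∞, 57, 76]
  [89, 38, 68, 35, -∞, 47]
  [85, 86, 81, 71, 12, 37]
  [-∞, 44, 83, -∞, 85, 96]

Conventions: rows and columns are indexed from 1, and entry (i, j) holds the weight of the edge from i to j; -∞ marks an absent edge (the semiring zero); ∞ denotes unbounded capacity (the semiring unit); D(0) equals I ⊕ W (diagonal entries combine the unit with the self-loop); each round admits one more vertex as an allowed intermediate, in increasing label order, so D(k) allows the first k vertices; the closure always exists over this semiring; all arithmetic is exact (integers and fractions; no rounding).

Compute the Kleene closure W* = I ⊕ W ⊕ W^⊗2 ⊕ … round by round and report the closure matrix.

D(0):
  [∞, 2, 12, 58, 31, 78]
  [-∞, ∞, 8, 87, 10, 76]
  [-∞, 21, ∞, -∞, 57, 76]
  [89, 38, 68, ∞, -∞, 47]
  [85, 86, 81, 71, ∞, 37]
  [-∞, 44, 83, -∞, 85, ∞]
D(1):
  [∞, 2, 12, 58, 31, 78]
  [-∞, ∞, 8, 87, 10, 76]
  [-∞, 21, ∞, -∞, 57, 76]
  [89, 38, 68, ∞, 31, 78]
  [85, 86, 81, 71, ∞, 78]
  [-∞, 44, 83, -∞, 85, ∞]
D(2):
  [∞, 2, 12, 58, 31, 78]
  [-∞, ∞, 8, 87, 10, 76]
  [-∞, 21, ∞, 21, 57, 76]
  [89, 38, 68, ∞, 31, 78]
  [85, 86, 81, 86, ∞, 78]
  [-∞, 44, 83, 44, 85, ∞]
D(3):
  [∞, 12, 12, 58, 31, 78]
  [-∞, ∞, 8, 87, 10, 76]
  [-∞, 21, ∞, 21, 57, 76]
  [89, 38, 68, ∞, 57, 78]
  [85, 86, 81, 86, ∞, 78]
  [-∞, 44, 83, 44, 85, ∞]
D(4):
  [∞, 38, 58, 58, 57, 78]
  [87, ∞, 68, 87, 57, 78]
  [21, 21, ∞, 21, 57, 76]
  [89, 38, 68, ∞, 57, 78]
  [86, 86, 81, 86, ∞, 78]
  [44, 44, 83, 44, 85, ∞]
D(5):
  [∞, 57, 58, 58, 57, 78]
  [87, ∞, 68, 87, 57, 78]
  [57, 57, ∞, 57, 57, 76]
  [89, 57, 68, ∞, 57, 78]
  [86, 86, 81, 86, ∞, 78]
  [85, 85, 83, 85, 85, ∞]
D(6):
  [∞, 78, 78, 78, 78, 78]
  [87, ∞, 78, 87, 78, 78]
  [76, 76, ∞, 76, 76, 76]
  [89, 78, 78, ∞, 78, 78]
  [86, 86, 81, 86, ∞, 78]
  [85, 85, 83, 85, 85, ∞]
Answer: W* = [[∞, 78, 78, 78, 78, 78], [87, ∞, 78, 87, 78, 78], [76, 76, ∞, 76, 76, 76], [89, 78, 78, ∞, 78, 78], [86, 86, 81, 86, ∞, 78], [85, 85, 83, 85, 85, ∞]]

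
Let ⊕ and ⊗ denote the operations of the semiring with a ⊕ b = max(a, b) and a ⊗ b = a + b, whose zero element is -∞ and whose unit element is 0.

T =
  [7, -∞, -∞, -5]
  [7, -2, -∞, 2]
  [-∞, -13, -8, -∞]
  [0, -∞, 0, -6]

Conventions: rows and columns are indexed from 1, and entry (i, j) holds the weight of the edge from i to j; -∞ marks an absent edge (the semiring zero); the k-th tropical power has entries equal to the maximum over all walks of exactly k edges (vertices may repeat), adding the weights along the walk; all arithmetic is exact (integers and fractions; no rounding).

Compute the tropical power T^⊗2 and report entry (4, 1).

T^⊗2:
  [14, -∞, -5, 2]
  [14, -4, 2, 2]
  [-6, -15, -16, -11]
  [7, -13, -6, -5]
Key observation: the optimum is the walk 4->1->1, with weight 0 + 7 = 7.
Optimal value attained by: walk 4->1->1.
Answer: (T^⊗2)[4][1] = 7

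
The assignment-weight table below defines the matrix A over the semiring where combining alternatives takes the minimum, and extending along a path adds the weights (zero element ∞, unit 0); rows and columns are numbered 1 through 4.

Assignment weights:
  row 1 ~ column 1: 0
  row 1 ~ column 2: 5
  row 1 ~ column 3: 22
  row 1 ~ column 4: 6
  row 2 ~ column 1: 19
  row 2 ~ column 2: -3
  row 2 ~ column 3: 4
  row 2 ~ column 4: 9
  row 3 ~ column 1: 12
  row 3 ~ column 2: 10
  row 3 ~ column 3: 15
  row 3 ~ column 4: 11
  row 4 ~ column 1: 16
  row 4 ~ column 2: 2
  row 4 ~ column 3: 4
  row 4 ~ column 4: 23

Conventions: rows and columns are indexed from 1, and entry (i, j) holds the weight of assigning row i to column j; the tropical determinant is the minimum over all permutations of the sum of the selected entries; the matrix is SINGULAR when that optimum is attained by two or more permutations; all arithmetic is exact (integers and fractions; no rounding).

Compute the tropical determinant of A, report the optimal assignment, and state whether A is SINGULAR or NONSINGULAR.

σ = (1, 2, 3, 4): 0 + (-3) + 15 + 23 = 35
σ = (1, 2, 4, 3): 0 + (-3) + 11 + 4 = 12
σ = (1, 3, 2, 4): 0 + 4 + 10 + 23 = 37
σ = (1, 3, 4, 2): 0 + 4 + 11 + 2 = 17
σ = (1, 4, 2, 3): 0 + 9 + 10 + 4 = 23
σ = (1, 4, 3, 2): 0 + 9 + 15 + 2 = 26
σ = (2, 1, 3, 4): 5 + 19 + 15 + 23 = 62
σ = (2, 1, 4, 3): 5 + 19 + 11 + 4 = 39
σ = (2, 3, 1, 4): 5 + 4 + 12 + 23 = 44
σ = (2, 3, 4, 1): 5 + 4 + 11 + 16 = 36
σ = (2, 4, 1, 3): 5 + 9 + 12 + 4 = 30
σ = (2, 4, 3, 1): 5 + 9 + 15 + 16 = 45
σ = (3, 1, 2, 4): 22 + 19 + 10 + 23 = 74
σ = (3, 1, 4, 2): 22 + 19 + 11 + 2 = 54
σ = (3, 2, 1, 4): 22 + (-3) + 12 + 23 = 54
σ = (3, 2, 4, 1): 22 + (-3) + 11 + 16 = 46
σ = (3, 4, 1, 2): 22 + 9 + 12 + 2 = 45
σ = (3, 4, 2, 1): 22 + 9 + 10 + 16 = 57
σ = (4, 1, 2, 3): 6 + 19 + 10 + 4 = 39
σ = (4, 1, 3, 2): 6 + 19 + 15 + 2 = 42
σ = (4, 2, 1, 3): 6 + (-3) + 12 + 4 = 19
σ = (4, 2, 3, 1): 6 + (-3) + 15 + 16 = 34
σ = (4, 3, 1, 2): 6 + 4 + 12 + 2 = 24
σ = (4, 3, 2, 1): 6 + 4 + 10 + 16 = 36
Optimal value attained by: σ = (1, 2, 4, 3).
Answer: det⊕(A) = 12; verdict: NONSINGULAR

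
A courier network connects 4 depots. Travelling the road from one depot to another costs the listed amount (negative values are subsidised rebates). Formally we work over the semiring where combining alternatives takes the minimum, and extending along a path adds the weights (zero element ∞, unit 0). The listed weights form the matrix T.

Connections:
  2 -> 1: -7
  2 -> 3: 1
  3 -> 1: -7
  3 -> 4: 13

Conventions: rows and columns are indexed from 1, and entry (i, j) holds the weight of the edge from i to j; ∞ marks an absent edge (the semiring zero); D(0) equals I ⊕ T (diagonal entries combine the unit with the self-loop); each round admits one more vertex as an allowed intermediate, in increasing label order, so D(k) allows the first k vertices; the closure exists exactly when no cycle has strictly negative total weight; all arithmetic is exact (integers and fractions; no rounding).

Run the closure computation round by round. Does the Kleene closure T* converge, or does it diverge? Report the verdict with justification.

D(0):
  [0, ∞, ∞, ∞]
  [-7, 0, 1, ∞]
  [-7, ∞, 0, 13]
  [∞, ∞, ∞, 0]
D(1):
  [0, ∞, ∞, ∞]
  [-7, 0, 1, ∞]
  [-7, ∞, 0, 13]
  [∞, ∞, ∞, 0]
D(2):
  [0, ∞, ∞, ∞]
  [-7, 0, 1, ∞]
  [-7, ∞, 0, 13]
  [∞, ∞, ∞, 0]
D(3):
  [0, ∞, ∞, ∞]
  [-7, 0, 1, 14]
  [-7, ∞, 0, 13]
  [∞, ∞, ∞, 0]
D(4):
  [0, ∞, ∞, ∞]
  [-7, 0, 1, 14]
  [-7, ∞, 0, 13]
  [∞, ∞, ∞, 0]
Key observation: every diagonal entry stays at the unit through all rounds, so no improving cycle exists.
Answer: CONVERGES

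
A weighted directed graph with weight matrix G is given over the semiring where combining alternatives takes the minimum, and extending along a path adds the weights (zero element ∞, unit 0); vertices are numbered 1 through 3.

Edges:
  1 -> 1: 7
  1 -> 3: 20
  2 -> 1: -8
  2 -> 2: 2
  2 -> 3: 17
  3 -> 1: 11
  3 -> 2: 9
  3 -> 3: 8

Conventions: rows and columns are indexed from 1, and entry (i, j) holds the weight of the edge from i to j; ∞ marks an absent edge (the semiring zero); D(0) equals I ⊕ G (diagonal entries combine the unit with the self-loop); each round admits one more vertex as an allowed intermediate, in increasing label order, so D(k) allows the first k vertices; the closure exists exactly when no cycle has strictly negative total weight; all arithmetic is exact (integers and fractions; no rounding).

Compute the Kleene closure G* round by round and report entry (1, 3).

D(0):
  [0, ∞, 20]
  [-8, 0, 17]
  [11, 9, 0]
D(1):
  [0, ∞, 20]
  [-8, 0, 12]
  [11, 9, 0]
D(2):
  [0, ∞, 20]
  [-8, 0, 12]
  [1, 9, 0]
D(3):
  [0, 29, 20]
  [-8, 0, 12]
  [1, 9, 0]
Answer: G*[1][3] = 20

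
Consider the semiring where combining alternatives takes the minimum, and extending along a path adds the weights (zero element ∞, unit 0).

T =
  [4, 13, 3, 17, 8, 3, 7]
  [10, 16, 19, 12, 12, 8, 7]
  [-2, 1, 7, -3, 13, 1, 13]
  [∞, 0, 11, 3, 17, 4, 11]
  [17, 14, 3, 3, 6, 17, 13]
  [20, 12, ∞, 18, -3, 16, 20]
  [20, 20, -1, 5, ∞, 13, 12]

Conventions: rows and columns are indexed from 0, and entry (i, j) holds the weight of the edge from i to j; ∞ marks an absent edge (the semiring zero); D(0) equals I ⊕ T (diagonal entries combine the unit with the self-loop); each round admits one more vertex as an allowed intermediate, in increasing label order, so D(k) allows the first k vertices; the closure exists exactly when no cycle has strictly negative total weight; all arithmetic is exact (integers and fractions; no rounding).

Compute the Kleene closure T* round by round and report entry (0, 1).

D(0):
  [0, 13, 3, 17, 8, 3, 7]
  [10, 0, 19, 12, 12, 8, 7]
  [-2, 1, 0, -3, 13, 1, 13]
  [∞, 0, 11, 0, 17, 4, 11]
  [17, 14, 3, 3, 0, 17, 13]
  [20, 12, ∞, 18, -3, 0, 20]
  [20, 20, -1, 5, ∞, 13, 0]
D(1):
  [0, 13, 3, 17, 8, 3, 7]
  [10, 0, 13, 12, 12, 8, 7]
  [-2, 1, 0, -3, 6, 1, 5]
  [∞, 0, 11, 0, 17, 4, 11]
  [17, 14, 3, 3, 0, 17, 13]
  [20, 12, 23, 18, -3, 0, 20]
  [20, 20, -1, 5, 28, 13, 0]
D(2):
  [0, 13, 3, 17, 8, 3, 7]
  [10, 0, 13, 12, 12, 8, 7]
  [-2, 1, 0, -3, 6, 1, 5]
  [10, 0, 11, 0, 12, 4, 7]
  [17, 14, 3, 3, 0, 17, 13]
  [20, 12, 23, 18, -3, 0, 19]
  [20, 20, -1, 5, 28, 13, 0]
D(3):
  [0, 4, 3, 0, 8, 3, 7]
  [10, 0, 13, 10, 12, 8, 7]
  [-2, 1, 0, -3, 6, 1, 5]
  [9, 0, 11, 0, 12, 4, 7]
  [1, 4, 3, 0, 0, 4, 8]
  [20, 12, 23, 18, -3, 0, 19]
  [-3, 0, -1, -4, 5, 0, 0]
D(4):
  [0, 0, 3, 0, 8, 3, 7]
  [10, 0, 13, 10, 12, 8, 7]
  [-2, -3, 0, -3, 6, 1, 4]
  [9, 0, 11, 0, 12, 4, 7]
  [1, 0, 3, 0, 0, 4, 7]
  [20, 12, 23, 18, -3, 0, 19]
  [-3, -4, -1, -4, 5, 0, 0]
D(5):
  [0, 0, 3, 0, 8, 3, 7]
  [10, 0, 13, 10, 12, 8, 7]
  [-2, -3, 0, -3, 6, 1, 4]
  [9, 0, 11, 0, 12, 4, 7]
  [1, 0, 3, 0, 0, 4, 7]
  [-2, -3, 0, -3, -3, 0, 4]
  [-3, -4, -1, -4, 5, 0, 0]
D(6):
  [0, 0, 3, 0, 0, 3, 7]
  [6, 0, 8, 5, 5, 8, 7]
  [-2, -3, 0, -3, -2, 1, 4]
  [2, 0, 4, 0, 1, 4, 7]
  [1, 0, 3, 0, 0, 4, 7]
  [-2, -3, 0, -3, -3, 0, 4]
  [-3, -4, -1, -4, -3, 0, 0]
D(7):
  [0, 0, 3, 0, 0, 3, 7]
  [4, 0, 6, 3, 4, 7, 7]
  [-2, -3, 0, -3, -2, 1, 4]
  [2, 0, 4, 0, 1, 4, 7]
  [1, 0, 3, 0, 0, 4, 7]
  [-2, -3, 0, -3, -3, 0, 4]
  [-3, -4, -1, -4, -3, 0, 0]
Answer: T*[0][1] = 0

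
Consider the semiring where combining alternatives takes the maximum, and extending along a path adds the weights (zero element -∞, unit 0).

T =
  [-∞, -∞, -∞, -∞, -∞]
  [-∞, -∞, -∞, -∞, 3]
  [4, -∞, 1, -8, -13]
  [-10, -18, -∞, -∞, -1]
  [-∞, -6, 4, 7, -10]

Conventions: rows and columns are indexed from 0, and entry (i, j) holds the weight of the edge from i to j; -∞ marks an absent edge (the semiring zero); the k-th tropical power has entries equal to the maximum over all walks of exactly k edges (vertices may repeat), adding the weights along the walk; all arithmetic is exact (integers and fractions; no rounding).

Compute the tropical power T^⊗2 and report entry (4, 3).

T^⊗2:
  [-∞, -∞, -∞, -∞, -∞]
  [-∞, -3, 7, 10, -7]
  [5, -19, 2, -6, -9]
  [-∞, -7, 3, 6, -11]
  [8, -11, 5, -3, 6]
Key observation: the optimum is the walk 4->4->3, with weight (-10) + 7 = -3.
Optimal value attained by: walk 4->4->3.
Answer: (T^⊗2)[4][3] = -3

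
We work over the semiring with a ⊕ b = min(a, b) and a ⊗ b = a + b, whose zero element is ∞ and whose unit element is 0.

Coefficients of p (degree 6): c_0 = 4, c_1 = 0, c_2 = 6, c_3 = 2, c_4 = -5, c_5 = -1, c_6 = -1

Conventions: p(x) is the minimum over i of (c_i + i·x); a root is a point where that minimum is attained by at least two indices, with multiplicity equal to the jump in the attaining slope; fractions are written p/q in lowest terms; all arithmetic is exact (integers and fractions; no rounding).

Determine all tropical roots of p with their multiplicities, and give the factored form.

hull edge (i=0, c=4) to (i=1, c=0): slope -4, span 1
hull edge (i=1, c=0) to (i=4, c=-5): slope -5/3, span 3
hull edge (i=4, c=-5) to (i=6, c=-1): slope 2, span 2
Factored form: p(x) = -1 ⊗ (x ⊕ (-2)) ⊗ (x ⊕ (-2)) ⊗ (x ⊕ 5/3) ⊗ (x ⊕ 5/3) ⊗ (x ⊕ 5/3) ⊗ (x ⊕ 4)
Answer: roots = -2 (mult 2), 5/3 (mult 3), 4 (mult 1)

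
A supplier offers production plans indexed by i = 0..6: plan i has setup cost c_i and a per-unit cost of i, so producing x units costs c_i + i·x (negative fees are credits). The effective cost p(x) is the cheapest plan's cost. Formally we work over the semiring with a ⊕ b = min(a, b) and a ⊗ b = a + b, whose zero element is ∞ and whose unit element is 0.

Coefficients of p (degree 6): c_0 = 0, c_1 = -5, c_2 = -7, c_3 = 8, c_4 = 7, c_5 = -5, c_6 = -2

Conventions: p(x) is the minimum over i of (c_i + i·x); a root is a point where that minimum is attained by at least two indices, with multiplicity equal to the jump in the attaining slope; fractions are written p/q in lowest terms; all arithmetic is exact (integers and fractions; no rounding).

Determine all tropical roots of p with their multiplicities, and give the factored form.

hull edge (i=0, c=0) to (i=1, c=-5): slope -5, span 1
hull edge (i=1, c=-5) to (i=2, c=-7): slope -2, span 1
hull edge (i=2, c=-7) to (i=5, c=-5): slope 2/3, span 3
hull edge (i=5, c=-5) to (i=6, c=-2): slope 3, span 1
Factored form: p(x) = -2 ⊗ (x ⊕ (-3)) ⊗ (x ⊕ (-2/3)) ⊗ (x ⊕ (-2/3)) ⊗ (x ⊕ (-2/3)) ⊗ (x ⊕ 2) ⊗ (x ⊕ 5)
Answer: roots = -3 (mult 1), -2/3 (mult 3), 2 (mult 1), 5 (mult 1)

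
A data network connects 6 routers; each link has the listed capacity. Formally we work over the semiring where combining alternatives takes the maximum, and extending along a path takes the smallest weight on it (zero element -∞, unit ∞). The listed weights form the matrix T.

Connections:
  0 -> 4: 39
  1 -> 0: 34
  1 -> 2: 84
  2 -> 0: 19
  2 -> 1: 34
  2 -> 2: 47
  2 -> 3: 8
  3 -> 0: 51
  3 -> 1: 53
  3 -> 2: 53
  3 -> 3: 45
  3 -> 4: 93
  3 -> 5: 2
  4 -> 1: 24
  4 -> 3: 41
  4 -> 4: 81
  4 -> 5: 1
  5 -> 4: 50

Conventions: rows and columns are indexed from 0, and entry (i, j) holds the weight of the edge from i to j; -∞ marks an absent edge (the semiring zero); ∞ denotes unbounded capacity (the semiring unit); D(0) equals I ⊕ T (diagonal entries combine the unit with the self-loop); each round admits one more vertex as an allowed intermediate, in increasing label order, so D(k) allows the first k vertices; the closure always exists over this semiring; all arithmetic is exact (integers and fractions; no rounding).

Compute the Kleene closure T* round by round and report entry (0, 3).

D(0):
  [∞, -∞, -∞, -∞, 39, -∞]
  [34, ∞, 84, -∞, -∞, -∞]
  [19, 34, ∞, 8, -∞, -∞]
  [51, 53, 53, ∞, 93, 2]
  [-∞, 24, -∞, 41, ∞, 1]
  [-∞, -∞, -∞, -∞, 50, ∞]
D(1):
  [∞, -∞, -∞, -∞, 39, -∞]
  [34, ∞, 84, -∞, 34, -∞]
  [19, 34, ∞, 8, 19, -∞]
  [51, 53, 53, ∞, 93, 2]
  [-∞, 24, -∞, 41, ∞, 1]
  [-∞, -∞, -∞, -∞, 50, ∞]
D(2):
  [∞, -∞, -∞, -∞, 39, -∞]
  [34, ∞, 84, -∞, 34, -∞]
  [34, 34, ∞, 8, 34, -∞]
  [51, 53, 53, ∞, 93, 2]
  [24, 24, 24, 41, ∞, 1]
  [-∞, -∞, -∞, -∞, 50, ∞]
D(3):
  [∞, -∞, -∞, -∞, 39, -∞]
  [34, ∞, 84, 8, 34, -∞]
  [34, 34, ∞, 8, 34, -∞]
  [51, 53, 53, ∞, 93, 2]
  [24, 24, 24, 41, ∞, 1]
  [-∞, -∞, -∞, -∞, 50, ∞]
D(4):
  [∞, -∞, -∞, -∞, 39, -∞]
  [34, ∞, 84, 8, 34, 2]
  [34, 34, ∞, 8, 34, 2]
  [51, 53, 53, ∞, 93, 2]
  [41, 41, 41, 41, ∞, 2]
  [-∞, -∞, -∞, -∞, 50, ∞]
D(5):
  [∞, 39, 39, 39, 39, 2]
  [34, ∞, 84, 34, 34, 2]
  [34, 34, ∞, 34, 34, 2]
  [51, 53, 53, ∞, 93, 2]
  [41, 41, 41, 41, ∞, 2]
  [41, 41, 41, 41, 50, ∞]
D(6):
  [∞, 39, 39, 39, 39, 2]
  [34, ∞, 84, 34, 34, 2]
  [34, 34, ∞, 34, 34, 2]
  [51, 53, 53, ∞, 93, 2]
  [41, 41, 41, 41, ∞, 2]
  [41, 41, 41, 41, 50, ∞]
Answer: T*[0][3] = 39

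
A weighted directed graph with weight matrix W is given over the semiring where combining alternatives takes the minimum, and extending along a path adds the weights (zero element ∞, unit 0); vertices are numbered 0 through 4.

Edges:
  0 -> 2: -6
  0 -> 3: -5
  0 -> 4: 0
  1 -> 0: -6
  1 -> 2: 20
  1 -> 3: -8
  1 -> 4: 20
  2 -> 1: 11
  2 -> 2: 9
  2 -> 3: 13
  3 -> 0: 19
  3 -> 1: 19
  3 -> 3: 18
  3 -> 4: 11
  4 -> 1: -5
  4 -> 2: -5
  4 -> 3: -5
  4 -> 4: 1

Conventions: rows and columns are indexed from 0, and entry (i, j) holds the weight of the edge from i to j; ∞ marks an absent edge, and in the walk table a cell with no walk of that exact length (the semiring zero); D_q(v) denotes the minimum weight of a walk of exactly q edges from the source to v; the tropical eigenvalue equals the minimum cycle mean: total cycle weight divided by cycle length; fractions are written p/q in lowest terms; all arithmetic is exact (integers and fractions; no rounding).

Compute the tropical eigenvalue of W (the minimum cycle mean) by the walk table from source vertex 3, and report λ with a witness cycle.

q=0: [∞, ∞, ∞, 0, ∞]
q=1: [19, 19, ∞, 18, 11]
q=2: [13, 6, 6, 6, 12]
q=3: [0, 7, 7, -2, 13]
q=4: [1, 8, -6, -5, 0]
q=5: [2, -5, -5, -5, 1]
Optimal cycle mean attained by: cycle 0->4->1->0, total 0 + (-5) + (-6), length 3.
Answer: λ = -11/3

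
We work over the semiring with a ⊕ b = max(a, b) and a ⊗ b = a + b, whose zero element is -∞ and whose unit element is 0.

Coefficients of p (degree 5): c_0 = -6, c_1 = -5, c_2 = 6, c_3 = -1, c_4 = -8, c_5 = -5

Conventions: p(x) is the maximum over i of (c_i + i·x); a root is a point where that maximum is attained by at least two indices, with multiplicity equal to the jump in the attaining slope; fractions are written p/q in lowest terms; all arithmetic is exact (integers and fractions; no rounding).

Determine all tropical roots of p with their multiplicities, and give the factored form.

hull edge (i=0, c=-6) to (i=2, c=6): slope 6, span 2
hull edge (i=2, c=6) to (i=5, c=-5): slope -11/3, span 3
Factored form: p(x) = -5 ⊗ (x ⊕ (-6)) ⊗ (x ⊕ (-6)) ⊗ (x ⊕ 11/3) ⊗ (x ⊕ 11/3) ⊗ (x ⊕ 11/3)
Answer: roots = -6 (mult 2), 11/3 (mult 3)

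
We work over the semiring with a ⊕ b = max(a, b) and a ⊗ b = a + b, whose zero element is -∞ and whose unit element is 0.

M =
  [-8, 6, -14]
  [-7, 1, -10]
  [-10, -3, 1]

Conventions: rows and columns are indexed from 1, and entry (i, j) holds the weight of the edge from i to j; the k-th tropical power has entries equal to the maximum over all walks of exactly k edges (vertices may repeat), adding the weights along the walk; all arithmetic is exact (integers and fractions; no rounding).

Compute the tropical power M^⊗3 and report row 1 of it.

M^⊗2:
  [-1, 7, -4]
  [-6, 2, -9]
  [-9, -2, 2]
M^⊗3:
  [0, 8, -3]
  [-5, 3, -8]
  [-8, -1, 3]
Answer: row 1 of M^⊗3 = [0, 8, -3]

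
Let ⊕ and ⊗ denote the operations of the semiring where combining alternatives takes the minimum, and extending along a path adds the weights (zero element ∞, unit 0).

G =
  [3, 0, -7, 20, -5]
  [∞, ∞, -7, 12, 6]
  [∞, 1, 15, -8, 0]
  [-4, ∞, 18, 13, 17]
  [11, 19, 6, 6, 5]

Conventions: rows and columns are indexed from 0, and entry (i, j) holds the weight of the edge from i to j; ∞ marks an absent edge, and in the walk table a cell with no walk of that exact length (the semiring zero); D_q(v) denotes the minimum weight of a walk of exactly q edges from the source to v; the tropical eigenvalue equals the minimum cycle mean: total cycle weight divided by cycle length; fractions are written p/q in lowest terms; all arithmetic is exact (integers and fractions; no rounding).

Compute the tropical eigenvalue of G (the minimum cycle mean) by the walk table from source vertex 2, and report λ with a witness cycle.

q=0: [∞, ∞, 0, ∞, ∞]
q=1: [∞, 1, 15, -8, 0]
q=2: [-12, 16, -6, 5, 5]
q=3: [-9, -12, -19, -14, -17]
q=4: [-18, -18, -19, -27, -19]
q=5: [-31, -18, -25, -27, -23]
Optimal cycle mean attained by: cycle 0->2->3->0, total (-7) + (-8) + (-4), length 3.
Answer: λ = -19/3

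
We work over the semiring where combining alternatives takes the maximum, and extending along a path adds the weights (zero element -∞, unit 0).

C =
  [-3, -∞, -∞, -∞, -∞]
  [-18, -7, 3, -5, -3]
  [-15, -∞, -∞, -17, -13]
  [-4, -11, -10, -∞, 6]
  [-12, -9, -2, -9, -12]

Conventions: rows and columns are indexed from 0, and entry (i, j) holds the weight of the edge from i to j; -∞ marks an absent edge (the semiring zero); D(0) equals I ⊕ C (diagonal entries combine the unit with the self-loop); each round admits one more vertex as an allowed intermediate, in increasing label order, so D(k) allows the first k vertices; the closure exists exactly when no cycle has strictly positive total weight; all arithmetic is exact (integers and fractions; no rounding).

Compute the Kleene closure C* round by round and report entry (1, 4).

D(0):
  [0, -∞, -∞, -∞, -∞]
  [-18, 0, 3, -5, -3]
  [-15, -∞, 0, -17, -13]
  [-4, -11, -10, 0, 6]
  [-12, -9, -2, -9, 0]
D(1):
  [0, -∞, -∞, -∞, -∞]
  [-18, 0, 3, -5, -3]
  [-15, -∞, 0, -17, -13]
  [-4, -11, -10, 0, 6]
  [-12, -9, -2, -9, 0]
D(2):
  [0, -∞, -∞, -∞, -∞]
  [-18, 0, 3, -5, -3]
  [-15, -∞, 0, -17, -13]
  [-4, -11, -8, 0, 6]
  [-12, -9, -2, -9, 0]
D(3):
  [0, -∞, -∞, -∞, -∞]
  [-12, 0, 3, -5, -3]
  [-15, -∞, 0, -17, -13]
  [-4, -11, -8, 0, 6]
  [-12, -9, -2, -9, 0]
D(4):
  [0, -∞, -∞, -∞, -∞]
  [-9, 0, 3, -5, 1]
  [-15, -28, 0, -17, -11]
  [-4, -11, -8, 0, 6]
  [-12, -9, -2, -9, 0]
D(5):
  [0, -∞, -∞, -∞, -∞]
  [-9, 0, 3, -5, 1]
  [-15, -20, 0, -17, -11]
  [-4, -3, 4, 0, 6]
  [-12, -9, -2, -9, 0]
Answer: C*[1][4] = 1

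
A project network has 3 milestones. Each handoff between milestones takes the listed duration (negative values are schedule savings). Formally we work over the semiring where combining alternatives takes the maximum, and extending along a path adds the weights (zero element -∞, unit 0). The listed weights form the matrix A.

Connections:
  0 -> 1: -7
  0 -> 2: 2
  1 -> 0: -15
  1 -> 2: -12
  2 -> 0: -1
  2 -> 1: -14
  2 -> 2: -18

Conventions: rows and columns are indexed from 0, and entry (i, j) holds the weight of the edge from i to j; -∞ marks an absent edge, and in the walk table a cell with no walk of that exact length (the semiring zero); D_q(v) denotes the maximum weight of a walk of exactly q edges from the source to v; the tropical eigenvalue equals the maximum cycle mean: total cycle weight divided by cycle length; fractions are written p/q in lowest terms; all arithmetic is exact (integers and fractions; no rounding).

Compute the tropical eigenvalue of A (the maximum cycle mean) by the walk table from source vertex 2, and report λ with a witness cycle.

q=0: [-∞, -∞, 0]
q=1: [-1, -14, -18]
q=2: [-19, -8, 1]
q=3: [0, -13, -17]
Optimal cycle mean attained by: cycle 0->2->0, total 2 + (-1), length 2.
Answer: λ = 1/2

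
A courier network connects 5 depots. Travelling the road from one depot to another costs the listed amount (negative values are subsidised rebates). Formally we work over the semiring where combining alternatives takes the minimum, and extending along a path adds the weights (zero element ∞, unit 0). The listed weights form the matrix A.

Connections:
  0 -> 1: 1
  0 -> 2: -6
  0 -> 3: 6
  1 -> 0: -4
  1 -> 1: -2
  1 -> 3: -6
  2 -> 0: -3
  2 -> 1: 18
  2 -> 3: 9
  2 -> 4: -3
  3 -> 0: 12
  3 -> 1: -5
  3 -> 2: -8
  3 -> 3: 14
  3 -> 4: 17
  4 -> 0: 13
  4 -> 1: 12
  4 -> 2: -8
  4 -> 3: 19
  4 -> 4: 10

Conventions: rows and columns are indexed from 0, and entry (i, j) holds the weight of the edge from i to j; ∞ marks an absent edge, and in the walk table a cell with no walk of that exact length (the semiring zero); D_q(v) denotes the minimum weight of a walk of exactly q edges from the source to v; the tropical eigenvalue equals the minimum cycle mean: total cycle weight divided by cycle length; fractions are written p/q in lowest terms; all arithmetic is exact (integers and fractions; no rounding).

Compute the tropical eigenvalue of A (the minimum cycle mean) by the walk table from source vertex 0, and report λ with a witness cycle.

q=0: [0, ∞, ∞, ∞, ∞]
q=1: [∞, 1, -6, 6, ∞]
q=2: [-9, -1, -2, -5, -9]
q=3: [-5, -10, -17, -7, -5]
q=4: [-20, -12, -15, -16, -20]
q=5: [-18, -21, -28, -18, -18]
Optimal cycle mean attained by: cycle 1->3->1, total (-6) + (-5), length 2.
Answer: λ = -11/2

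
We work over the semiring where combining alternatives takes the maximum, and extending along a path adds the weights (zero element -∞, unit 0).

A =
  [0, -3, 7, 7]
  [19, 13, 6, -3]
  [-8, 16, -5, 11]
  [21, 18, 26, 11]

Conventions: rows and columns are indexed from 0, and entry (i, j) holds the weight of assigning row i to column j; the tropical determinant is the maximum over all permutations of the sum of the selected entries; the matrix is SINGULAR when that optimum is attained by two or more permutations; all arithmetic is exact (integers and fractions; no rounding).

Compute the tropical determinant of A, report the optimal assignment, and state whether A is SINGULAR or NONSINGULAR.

σ = (0, 1, 2, 3): 0 + 13 + (-5) + 11 = 19
σ = (0, 1, 3, 2): 0 + 13 + 11 + 26 = 50
σ = (0, 2, 1, 3): 0 + 6 + 16 + 11 = 33
σ = (0, 2, 3, 1): 0 + 6 + 11 + 18 = 35
σ = (0, 3, 1, 2): 0 + (-3) + 16 + 26 = 39
σ = (0, 3, 2, 1): 0 + (-3) + (-5) + 18 = 10
σ = (1, 0, 2, 3): (-3) + 19 + (-5) + 11 = 22
σ = (1, 0, 3, 2): (-3) + 19 + 11 + 26 = 53
σ = (1, 2, 0, 3): (-3) + 6 + (-8) + 11 = 6
σ = (1, 2, 3, 0): (-3) + 6 + 11 + 21 = 35
σ = (1, 3, 0, 2): (-3) + (-3) + (-8) + 26 = 12
σ = (1, 3, 2, 0): (-3) + (-3) + (-5) + 21 = 10
σ = (2, 0, 1, 3): 7 + 19 + 16 + 11 = 53
σ = (2, 0, 3, 1): 7 + 19 + 11 + 18 = 55
σ = (2, 1, 0, 3): 7 + 13 + (-8) + 11 = 23
σ = (2, 1, 3, 0): 7 + 13 + 11 + 21 = 52
σ = (2, 3, 0, 1): 7 + (-3) + (-8) + 18 = 14
σ = (2, 3, 1, 0): 7 + (-3) + 16 + 21 = 41
σ = (3, 0, 1, 2): 7 + 19 + 16 + 26 = 68
σ = (3, 0, 2, 1): 7 + 19 + (-5) + 18 = 39
σ = (3, 1, 0, 2): 7 + 13 + (-8) + 26 = 38
σ = (3, 1, 2, 0): 7 + 13 + (-5) + 21 = 36
σ = (3, 2, 0, 1): 7 + 6 + (-8) + 18 = 23
σ = (3, 2, 1, 0): 7 + 6 + 16 + 21 = 50
Optimal value attained by: σ = (3, 0, 1, 2).
Answer: det⊕(A) = 68; verdict: NONSINGULAR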